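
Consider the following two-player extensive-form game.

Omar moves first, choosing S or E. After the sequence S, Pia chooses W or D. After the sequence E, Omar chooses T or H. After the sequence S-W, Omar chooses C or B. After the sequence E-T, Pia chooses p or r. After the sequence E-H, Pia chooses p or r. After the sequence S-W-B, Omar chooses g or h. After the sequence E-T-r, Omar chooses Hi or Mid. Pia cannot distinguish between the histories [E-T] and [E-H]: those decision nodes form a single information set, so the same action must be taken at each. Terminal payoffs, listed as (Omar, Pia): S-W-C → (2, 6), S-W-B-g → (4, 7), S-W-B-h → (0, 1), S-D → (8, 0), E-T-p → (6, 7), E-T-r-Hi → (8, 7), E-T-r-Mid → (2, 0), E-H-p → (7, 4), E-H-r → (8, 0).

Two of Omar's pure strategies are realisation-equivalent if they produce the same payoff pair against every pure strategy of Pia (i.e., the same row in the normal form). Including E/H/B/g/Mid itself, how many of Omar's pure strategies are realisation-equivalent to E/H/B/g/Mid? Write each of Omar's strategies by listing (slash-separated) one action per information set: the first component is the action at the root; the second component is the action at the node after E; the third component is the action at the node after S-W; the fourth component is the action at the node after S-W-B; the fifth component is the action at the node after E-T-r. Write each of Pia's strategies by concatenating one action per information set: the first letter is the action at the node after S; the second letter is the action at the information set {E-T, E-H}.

8

Row for E/H/B/g/Mid (columns Wp, Wr, Dp, Dr): (7,4) (8,0) (7,4) (8,0).
Under E/H/B/g/Mid, Omar's choice at the node after S-W and at the node after S-W-B and at the node after E-T-r can never be reached regardless of what Pia does, so varying those choices leaves every outcome unchanged.
Holding the reachable choices fixed and varying the unreachable ones freely already gives 2 × 2 × 2 = 8 equivalent strategies.
No other strategy reproduces this row, so those 8 are the full class: E/H/C/g/Hi, E/H/C/g/Mid, E/H/C/h/Hi, E/H/C/h/Mid, E/H/B/g/Hi, E/H/B/g/Mid, E/H/B/h/Hi, E/H/B/h/Mid.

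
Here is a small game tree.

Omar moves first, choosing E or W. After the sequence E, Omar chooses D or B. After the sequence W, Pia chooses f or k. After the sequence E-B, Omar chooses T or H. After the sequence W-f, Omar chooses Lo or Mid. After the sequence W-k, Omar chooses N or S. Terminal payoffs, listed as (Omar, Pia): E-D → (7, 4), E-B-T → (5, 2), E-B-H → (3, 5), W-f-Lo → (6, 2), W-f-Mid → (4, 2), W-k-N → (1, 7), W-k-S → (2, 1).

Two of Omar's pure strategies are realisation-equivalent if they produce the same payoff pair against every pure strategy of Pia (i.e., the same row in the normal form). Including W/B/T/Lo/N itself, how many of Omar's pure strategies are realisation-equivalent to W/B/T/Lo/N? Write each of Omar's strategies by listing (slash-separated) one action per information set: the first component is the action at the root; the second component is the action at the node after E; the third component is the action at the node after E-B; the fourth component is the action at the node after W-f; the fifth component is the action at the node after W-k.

4

Row for W/B/T/Lo/N (columns f, k): (6,2) (1,7).
Under W/B/T/Lo/N, Omar's choice at the node after E and at the node after E-B can never be reached regardless of what Pia does, so varying those choices leaves every outcome unchanged.
Holding the reachable choices fixed and varying the unreachable ones freely already gives 2 × 2 = 4 equivalent strategies.
No other strategy reproduces this row, so those 4 are the full class: W/D/T/Lo/N, W/D/H/Lo/N, W/B/T/Lo/N, W/B/H/Lo/N.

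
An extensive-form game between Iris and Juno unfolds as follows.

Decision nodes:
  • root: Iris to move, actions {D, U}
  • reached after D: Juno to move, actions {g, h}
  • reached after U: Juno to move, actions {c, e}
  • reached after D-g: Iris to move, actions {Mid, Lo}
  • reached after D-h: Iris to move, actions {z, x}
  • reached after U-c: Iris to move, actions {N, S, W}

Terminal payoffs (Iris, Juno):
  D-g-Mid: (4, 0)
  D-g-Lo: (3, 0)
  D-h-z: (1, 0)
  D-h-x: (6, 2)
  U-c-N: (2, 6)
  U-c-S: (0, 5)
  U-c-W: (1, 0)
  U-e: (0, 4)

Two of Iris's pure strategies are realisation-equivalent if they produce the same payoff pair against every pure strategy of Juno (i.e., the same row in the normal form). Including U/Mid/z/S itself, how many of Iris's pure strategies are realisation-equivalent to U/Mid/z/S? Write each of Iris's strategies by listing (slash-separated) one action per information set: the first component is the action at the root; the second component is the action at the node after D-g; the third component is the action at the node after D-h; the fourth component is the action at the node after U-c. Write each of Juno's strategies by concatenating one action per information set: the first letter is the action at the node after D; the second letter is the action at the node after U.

4

Row for U/Mid/z/S (columns gc, ge, hc, he): (0,5) (0,4) (0,5) (0,4).
Under U/Mid/z/S, Iris's choice at the node after D-g and at the node after D-h can never be reached regardless of what Juno does, so varying those choices leaves every outcome unchanged.
Holding the reachable choices fixed and varying the unreachable ones freely already gives 2 × 2 = 4 equivalent strategies.
No other strategy reproduces this row, so those 4 are the full class: U/Mid/z/S, U/Mid/x/S, U/Lo/z/S, U/Lo/x/S.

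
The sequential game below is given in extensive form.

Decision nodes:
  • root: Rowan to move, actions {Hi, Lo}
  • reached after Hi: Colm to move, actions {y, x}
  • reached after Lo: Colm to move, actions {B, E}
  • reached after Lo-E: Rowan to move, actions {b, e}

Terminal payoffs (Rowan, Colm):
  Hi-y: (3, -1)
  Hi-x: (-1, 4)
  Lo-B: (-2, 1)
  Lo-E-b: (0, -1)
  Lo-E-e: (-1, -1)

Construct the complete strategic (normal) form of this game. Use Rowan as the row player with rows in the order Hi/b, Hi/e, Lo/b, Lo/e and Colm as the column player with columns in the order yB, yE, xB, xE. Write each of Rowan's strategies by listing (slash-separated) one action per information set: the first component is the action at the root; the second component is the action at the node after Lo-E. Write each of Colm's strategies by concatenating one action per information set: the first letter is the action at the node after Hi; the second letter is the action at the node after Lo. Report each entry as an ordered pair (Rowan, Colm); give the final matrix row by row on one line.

Hi/b: (3,-1) (3,-1) (-1,4) (-1,4) | Hi/e: (3,-1) (3,-1) (-1,4) (-1,4) | Lo/b: (-2,1) (0,-1) (-2,1) (0,-1) | Lo/e: (-2,1) (-1,-1) (-2,1) (-1,-1)

           yB       yE       xB       xE
Hi/b   (3,-1)   (3,-1)   (-1,4)   (-1,4)
Hi/e   (3,-1)   (3,-1)   (-1,4)   (-1,4)
Lo/b   (-2,1)   (0,-1)   (-2,1)   (0,-1)
Lo/e   (-2,1)  (-1,-1)   (-2,1)  (-1,-1)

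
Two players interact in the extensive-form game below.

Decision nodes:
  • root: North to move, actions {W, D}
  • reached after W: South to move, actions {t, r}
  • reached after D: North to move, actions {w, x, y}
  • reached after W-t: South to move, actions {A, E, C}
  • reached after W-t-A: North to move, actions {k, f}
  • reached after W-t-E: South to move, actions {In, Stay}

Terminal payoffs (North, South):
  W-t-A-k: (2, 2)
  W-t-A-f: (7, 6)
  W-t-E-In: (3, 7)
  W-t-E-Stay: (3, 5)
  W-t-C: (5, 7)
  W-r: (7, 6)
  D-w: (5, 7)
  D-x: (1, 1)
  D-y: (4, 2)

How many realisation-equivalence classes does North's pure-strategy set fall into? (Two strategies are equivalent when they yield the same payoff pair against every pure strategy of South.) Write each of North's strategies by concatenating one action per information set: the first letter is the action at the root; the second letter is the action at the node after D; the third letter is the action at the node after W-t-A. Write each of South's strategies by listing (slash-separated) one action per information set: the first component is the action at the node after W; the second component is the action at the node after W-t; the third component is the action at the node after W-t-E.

5

North has 12 pure strategies: Wwk, Wwf, Wxk, Wxf, Wyk, Wyf, Dwk, Dwf, Dxk, Dxf, Dyk, Dyf. Columns: t/A/In, t/A/Stay, t/E/In, t/E/Stay, t/C/In, t/C/Stay, r/A/In, r/A/Stay, r/E/In, r/E/Stay, r/C/In, r/C/Stay.
{Wwk, Wxk, Wyk} → row (2,2) (2,2) (3,7) (3,5) (5,7) (5,7) (7,6) (7,6) (7,6) (7,6) (7,6) (7,6)
{Wwf, Wxf, Wyf} → row (7,6) (7,6) (3,7) (3,5) (5,7) (5,7) (7,6) (7,6) (7,6) (7,6) (7,6) (7,6)
{Dwk, Dwf} → row (5,7) (5,7) (5,7) (5,7) (5,7) (5,7) (5,7) (5,7) (5,7) (5,7) (5,7) (5,7)
{Dxk, Dxf} → row (1,1) (1,1) (1,1) (1,1) (1,1) (1,1) (1,1) (1,1) (1,1) (1,1) (1,1) (1,1)
{Dyk, Dyf} → row (4,2) (4,2) (4,2) (4,2) (4,2) (4,2) (4,2) (4,2) (4,2) (4,2) (4,2) (4,2)
That's 5 distinct rows out of 12 strategies.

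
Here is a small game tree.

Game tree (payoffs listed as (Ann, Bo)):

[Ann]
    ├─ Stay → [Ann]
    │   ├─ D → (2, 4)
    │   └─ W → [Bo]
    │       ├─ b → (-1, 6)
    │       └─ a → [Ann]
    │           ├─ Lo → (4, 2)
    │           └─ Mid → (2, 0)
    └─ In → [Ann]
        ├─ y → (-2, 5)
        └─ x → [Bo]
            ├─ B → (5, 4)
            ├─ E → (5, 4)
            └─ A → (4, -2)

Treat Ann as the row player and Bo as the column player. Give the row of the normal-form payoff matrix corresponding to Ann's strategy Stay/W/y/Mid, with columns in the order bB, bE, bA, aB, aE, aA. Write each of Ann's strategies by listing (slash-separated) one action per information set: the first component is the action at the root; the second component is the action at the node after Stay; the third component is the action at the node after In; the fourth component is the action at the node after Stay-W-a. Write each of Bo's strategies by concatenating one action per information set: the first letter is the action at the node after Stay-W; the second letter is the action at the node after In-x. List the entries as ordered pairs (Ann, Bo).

vs bB: Ann plays Stay → Ann plays W at [Stay] → Bo plays b at [Stay-W] → (-1, 6)
vs bE: Ann plays Stay → Ann plays W at [Stay] → Bo plays b at [Stay-W] → (-1, 6)
vs bA: Ann plays Stay → Ann plays W at [Stay] → Bo plays b at [Stay-W] → (-1, 6)
vs aB: Ann plays Stay → Ann plays W at [Stay] → Bo plays a at [Stay-W] → Ann plays Mid at [Stay-W-a] → (2, 0)
vs aE: Ann plays Stay → Ann plays W at [Stay] → Bo plays a at [Stay-W] → Ann plays Mid at [Stay-W-a] → (2, 0)
vs aA: Ann plays Stay → Ann plays W at [Stay] → Bo plays a at [Stay-W] → Ann plays Mid at [Stay-W-a] → (2, 0)

(-1,6) (-1,6) (-1,6) (2,0) (2,0) (2,0)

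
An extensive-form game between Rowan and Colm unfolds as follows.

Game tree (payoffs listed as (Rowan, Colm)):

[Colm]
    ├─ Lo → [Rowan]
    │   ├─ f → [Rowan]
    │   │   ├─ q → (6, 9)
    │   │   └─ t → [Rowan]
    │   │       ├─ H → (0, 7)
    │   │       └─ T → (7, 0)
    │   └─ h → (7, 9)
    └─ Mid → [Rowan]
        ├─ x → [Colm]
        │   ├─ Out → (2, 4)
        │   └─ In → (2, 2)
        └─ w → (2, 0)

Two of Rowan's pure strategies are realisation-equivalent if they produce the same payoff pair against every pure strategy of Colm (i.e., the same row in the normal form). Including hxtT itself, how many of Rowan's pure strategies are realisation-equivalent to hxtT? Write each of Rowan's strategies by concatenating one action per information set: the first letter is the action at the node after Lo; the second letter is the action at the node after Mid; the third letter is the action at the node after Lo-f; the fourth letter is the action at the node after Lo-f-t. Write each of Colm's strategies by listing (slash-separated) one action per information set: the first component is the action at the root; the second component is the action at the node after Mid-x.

Row for hxtT (columns Lo/Out, Lo/In, Mid/Out, Mid/In): (7,9) (7,9) (2,4) (2,2).
Under hxtT, Rowan's choice at the node after Lo-f and at the node after Lo-f-t can never be reached regardless of what Colm does, so varying those choices leaves every outcome unchanged.
Holding the reachable choices fixed and varying the unreachable ones freely already gives 2 × 2 = 4 equivalent strategies.
No other strategy reproduces this row, so those 4 are the full class: hxqH, hxqT, hxtH, hxtT.

4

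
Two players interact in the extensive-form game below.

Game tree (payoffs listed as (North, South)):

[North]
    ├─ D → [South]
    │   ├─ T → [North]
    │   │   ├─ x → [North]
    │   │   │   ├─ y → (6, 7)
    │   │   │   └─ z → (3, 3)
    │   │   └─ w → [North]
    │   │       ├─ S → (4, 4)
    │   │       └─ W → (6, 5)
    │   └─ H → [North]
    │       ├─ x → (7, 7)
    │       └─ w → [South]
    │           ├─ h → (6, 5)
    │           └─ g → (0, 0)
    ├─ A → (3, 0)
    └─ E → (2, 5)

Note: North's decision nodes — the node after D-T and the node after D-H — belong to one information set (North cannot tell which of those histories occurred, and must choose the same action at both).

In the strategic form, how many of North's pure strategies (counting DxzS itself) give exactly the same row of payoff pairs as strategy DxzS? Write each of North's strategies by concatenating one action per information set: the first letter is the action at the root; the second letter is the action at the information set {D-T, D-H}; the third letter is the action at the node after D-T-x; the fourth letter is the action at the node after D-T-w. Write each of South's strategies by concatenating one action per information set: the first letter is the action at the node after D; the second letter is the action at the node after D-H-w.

2

Row for DxzS (columns Th, Tg, Hh, Hg): (3,3) (3,3) (7,7) (7,7).
Under DxzS, North's choice at the node after D-T-w can never be reached regardless of what South does, so varying those choices leaves every outcome unchanged.
Holding the reachable choices fixed and varying the unreachable one freely already gives 2 equivalent strategies.
No other strategy reproduces this row, so those 2 are the full class: DxzS, DxzW.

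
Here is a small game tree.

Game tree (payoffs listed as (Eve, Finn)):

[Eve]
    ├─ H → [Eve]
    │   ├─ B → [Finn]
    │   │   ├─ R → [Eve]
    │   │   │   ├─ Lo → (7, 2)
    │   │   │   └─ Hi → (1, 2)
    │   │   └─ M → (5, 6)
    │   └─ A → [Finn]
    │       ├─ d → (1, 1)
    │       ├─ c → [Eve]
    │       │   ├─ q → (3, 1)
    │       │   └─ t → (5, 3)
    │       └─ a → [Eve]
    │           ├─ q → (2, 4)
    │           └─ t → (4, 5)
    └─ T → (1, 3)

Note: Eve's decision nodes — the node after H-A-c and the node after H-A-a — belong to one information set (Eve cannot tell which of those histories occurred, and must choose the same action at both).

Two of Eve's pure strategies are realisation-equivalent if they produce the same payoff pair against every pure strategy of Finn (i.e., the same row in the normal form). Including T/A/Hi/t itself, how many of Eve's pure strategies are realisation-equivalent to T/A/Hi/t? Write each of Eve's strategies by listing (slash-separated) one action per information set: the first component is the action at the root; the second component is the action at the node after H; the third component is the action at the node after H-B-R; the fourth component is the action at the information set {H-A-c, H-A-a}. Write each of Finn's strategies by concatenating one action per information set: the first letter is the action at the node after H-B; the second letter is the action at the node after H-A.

8

Row for T/A/Hi/t (columns Rd, Rc, Ra, Md, Mc, Ma): (1,3) (1,3) (1,3) (1,3) (1,3) (1,3).
Under T/A/Hi/t, Eve's choice at the node after H and at the node after H-B-R and at the information set {H-A-c, H-A-a} can never be reached regardless of what Finn does, so varying those choices leaves every outcome unchanged.
Holding the reachable choices fixed and varying the unreachable ones freely already gives 2 × 2 × 2 = 8 equivalent strategies.
No other strategy reproduces this row, so those 8 are the full class: T/B/Lo/q, T/B/Lo/t, T/B/Hi/q, T/B/Hi/t, T/A/Lo/q, T/A/Lo/t, T/A/Hi/q, T/A/Hi/t.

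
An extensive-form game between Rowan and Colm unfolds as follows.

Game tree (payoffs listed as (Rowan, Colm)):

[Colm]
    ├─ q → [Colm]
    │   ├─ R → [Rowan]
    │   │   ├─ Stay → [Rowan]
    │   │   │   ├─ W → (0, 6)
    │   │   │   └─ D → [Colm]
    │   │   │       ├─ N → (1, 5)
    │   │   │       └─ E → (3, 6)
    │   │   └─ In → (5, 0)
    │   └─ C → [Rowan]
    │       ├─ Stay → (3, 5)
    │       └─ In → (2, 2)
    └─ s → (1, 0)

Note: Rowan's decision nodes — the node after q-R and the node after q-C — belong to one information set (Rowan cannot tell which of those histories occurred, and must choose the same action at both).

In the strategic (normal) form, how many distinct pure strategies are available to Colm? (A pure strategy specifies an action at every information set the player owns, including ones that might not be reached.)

Colm owns the root with actions {q, s} — two choices.
Colm owns the node after q with actions {R, C} — two choices.
Colm owns the node after q-R-Stay-D with actions {N, E} — two choices.
A pure strategy fixes one action at each information set independently, so the count is the product 2 × 2 × 2 = 8.
(For reference, Rowan has 4 pure strategies, giving a 8×4 normal-form matrix.)

8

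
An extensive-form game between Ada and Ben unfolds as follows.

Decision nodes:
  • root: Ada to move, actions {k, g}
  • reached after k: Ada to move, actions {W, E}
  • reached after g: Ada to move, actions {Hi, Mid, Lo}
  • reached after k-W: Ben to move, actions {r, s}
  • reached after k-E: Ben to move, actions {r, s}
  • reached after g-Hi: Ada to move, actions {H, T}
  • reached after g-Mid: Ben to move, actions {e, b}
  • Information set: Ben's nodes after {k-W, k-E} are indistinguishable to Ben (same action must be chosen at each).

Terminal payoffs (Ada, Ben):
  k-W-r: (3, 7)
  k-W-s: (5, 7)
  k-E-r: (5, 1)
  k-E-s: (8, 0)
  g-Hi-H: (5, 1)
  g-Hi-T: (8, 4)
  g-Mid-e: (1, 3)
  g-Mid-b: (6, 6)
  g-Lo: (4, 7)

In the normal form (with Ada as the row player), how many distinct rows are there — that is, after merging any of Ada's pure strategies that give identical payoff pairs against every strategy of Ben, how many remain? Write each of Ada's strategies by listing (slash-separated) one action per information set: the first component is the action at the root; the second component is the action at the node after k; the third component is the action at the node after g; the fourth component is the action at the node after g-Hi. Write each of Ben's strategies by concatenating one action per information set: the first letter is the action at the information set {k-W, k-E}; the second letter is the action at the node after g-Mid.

6

Ada has 24 pure strategies: k/W/Hi/H, k/W/Hi/T, k/W/Mid/H, k/W/Mid/T, k/W/Lo/H, k/W/Lo/T, k/E/Hi/H, k/E/Hi/T, k/E/Mid/H, k/E/Mid/T, k/E/Lo/H, k/E/Lo/T, g/W/Hi/H, g/W/Hi/T, g/W/Mid/H, g/W/Mid/T, g/W/Lo/H, g/W/Lo/T, g/E/Hi/H, g/E/Hi/T, g/E/Mid/H, g/E/Mid/T, g/E/Lo/H, g/E/Lo/T. Columns: re, rb, se, sb.
{k/W/Hi/H, k/W/Hi/T, k/W/Mid/H, k/W/Mid/T, k/W/Lo/H, k/W/Lo/T} → row (3,7) (3,7) (5,7) (5,7)
{k/E/Hi/H, k/E/Hi/T, k/E/Mid/H, k/E/Mid/T, k/E/Lo/H, k/E/Lo/T} → row (5,1) (5,1) (8,0) (8,0)
{g/W/Hi/H, g/E/Hi/H} → row (5,1) (5,1) (5,1) (5,1)
{g/W/Hi/T, g/E/Hi/T} → row (8,4) (8,4) (8,4) (8,4)
{g/W/Mid/H, g/W/Mid/T, g/E/Mid/H, g/E/Mid/T} → row (1,3) (6,6) (1,3) (6,6)
{g/W/Lo/H, g/W/Lo/T, g/E/Lo/H, g/E/Lo/T} → row (4,7) (4,7) (4,7) (4,7)
That's 6 distinct rows out of 24 strategies.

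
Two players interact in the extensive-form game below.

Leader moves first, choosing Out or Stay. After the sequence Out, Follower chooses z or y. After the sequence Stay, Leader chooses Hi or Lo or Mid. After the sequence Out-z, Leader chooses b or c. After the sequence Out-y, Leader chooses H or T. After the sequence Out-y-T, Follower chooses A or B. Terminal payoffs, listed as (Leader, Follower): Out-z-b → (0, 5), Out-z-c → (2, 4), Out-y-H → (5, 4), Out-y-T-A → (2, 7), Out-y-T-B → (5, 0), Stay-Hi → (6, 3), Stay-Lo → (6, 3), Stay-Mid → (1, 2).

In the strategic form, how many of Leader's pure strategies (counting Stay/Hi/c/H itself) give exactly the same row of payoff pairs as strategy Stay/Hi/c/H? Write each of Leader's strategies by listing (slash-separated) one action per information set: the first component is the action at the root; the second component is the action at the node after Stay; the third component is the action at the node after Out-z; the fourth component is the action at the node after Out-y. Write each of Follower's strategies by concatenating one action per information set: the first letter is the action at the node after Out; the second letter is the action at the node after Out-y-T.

Row for Stay/Hi/c/H (columns zA, zB, yA, yB): (6,3) (6,3) (6,3) (6,3).
Under Stay/Hi/c/H, Leader's choice at the node after Out-z and at the node after Out-y can never be reached regardless of what Follower does, so varying those choices leaves every outcome unchanged.
Holding the reachable choices fixed and varying the unreachable ones freely already gives 2 × 2 = 4 equivalent strategies.
Checking the remaining rows, Stay/Lo/b/H, Stay/Lo/b/T, Stay/Lo/c/H, Stay/Lo/c/T also happen to give the same payoffs in every column, bringing the total to 8: Stay/Hi/b/H, Stay/Hi/b/T, Stay/Hi/c/H, Stay/Hi/c/T, Stay/Lo/b/H, Stay/Lo/b/T, Stay/Lo/c/H, Stay/Lo/c/T.

8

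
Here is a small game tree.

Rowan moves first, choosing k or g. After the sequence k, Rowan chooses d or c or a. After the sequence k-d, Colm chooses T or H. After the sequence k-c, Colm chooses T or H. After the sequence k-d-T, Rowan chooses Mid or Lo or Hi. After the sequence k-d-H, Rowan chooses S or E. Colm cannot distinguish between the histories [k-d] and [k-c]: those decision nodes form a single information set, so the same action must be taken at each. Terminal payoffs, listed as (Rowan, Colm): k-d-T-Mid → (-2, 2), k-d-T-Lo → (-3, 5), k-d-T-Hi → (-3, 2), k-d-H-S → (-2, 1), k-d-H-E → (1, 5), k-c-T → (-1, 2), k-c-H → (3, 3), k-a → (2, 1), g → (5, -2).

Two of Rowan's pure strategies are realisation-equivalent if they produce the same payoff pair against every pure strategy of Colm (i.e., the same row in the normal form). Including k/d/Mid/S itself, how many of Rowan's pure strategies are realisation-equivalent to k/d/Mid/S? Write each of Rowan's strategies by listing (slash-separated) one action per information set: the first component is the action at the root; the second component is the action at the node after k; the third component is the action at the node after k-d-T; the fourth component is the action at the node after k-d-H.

Row for k/d/Mid/S (columns T, H): (-2,2) (-2,1).
Every one of Rowan's information sets is on the play path for some reply by Colm when Rowan follows k/d/Mid/S.
Changing the action at any of them therefore changes at least one column, so only k/d/Mid/S itself gives this row.

1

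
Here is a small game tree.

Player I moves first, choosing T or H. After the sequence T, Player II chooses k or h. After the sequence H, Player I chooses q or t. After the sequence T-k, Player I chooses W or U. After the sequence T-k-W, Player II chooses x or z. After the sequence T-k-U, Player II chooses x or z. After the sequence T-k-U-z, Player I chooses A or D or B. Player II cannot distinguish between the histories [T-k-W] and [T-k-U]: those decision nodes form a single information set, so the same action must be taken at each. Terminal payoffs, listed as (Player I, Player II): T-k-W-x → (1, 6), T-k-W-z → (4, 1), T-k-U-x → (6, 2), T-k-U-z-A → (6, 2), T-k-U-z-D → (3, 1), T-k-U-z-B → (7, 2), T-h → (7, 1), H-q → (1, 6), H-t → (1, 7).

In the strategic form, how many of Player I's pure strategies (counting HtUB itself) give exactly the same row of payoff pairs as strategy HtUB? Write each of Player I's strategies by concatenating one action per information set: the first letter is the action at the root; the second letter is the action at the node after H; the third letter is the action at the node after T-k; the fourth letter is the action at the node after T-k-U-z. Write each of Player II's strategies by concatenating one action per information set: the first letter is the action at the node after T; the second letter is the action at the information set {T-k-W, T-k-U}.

6

Row for HtUB (columns kx, kz, hx, hz): (1,7) (1,7) (1,7) (1,7).
Under HtUB, Player I's choice at the node after T-k and at the node after T-k-U-z can never be reached regardless of what Player II does, so varying those choices leaves every outcome unchanged.
Holding the reachable choices fixed and varying the unreachable ones freely already gives 2 × 3 = 6 equivalent strategies.
No other strategy reproduces this row, so those 6 are the full class: HtWA, HtWD, HtWB, HtUA, HtUD, HtUB.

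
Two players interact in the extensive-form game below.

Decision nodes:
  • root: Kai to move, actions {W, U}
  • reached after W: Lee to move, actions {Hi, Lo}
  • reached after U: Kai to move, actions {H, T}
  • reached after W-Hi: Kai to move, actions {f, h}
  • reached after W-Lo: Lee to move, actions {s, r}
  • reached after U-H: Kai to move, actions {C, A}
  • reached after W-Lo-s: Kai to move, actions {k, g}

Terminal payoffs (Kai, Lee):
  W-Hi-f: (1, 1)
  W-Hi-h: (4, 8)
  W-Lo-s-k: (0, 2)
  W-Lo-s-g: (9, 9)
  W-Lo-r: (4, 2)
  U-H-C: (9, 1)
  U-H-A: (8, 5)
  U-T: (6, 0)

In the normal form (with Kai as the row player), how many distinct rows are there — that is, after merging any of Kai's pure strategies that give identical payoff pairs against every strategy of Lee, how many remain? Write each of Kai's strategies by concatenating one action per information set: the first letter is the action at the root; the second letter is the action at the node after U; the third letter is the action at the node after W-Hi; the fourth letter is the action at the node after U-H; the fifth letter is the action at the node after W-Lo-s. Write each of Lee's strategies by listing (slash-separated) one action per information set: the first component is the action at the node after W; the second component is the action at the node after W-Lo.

7

Kai has 32 pure strategies: WHfCk, WHfCg, WHfAk, WHfAg, WHhCk, WHhCg, WHhAk, WHhAg, WTfCk, WTfCg, WTfAk, WTfAg, WThCk, WThCg, WThAk, WThAg, UHfCk, UHfCg, UHfAk, UHfAg, UHhCk, UHhCg, UHhAk, UHhAg, UTfCk, UTfCg, UTfAk, UTfAg, UThCk, UThCg, UThAk, UThAg. Columns: Hi/s, Hi/r, Lo/s, Lo/r.
{WHfCk, WHfAk, WTfCk, WTfAk} → row (1,1) (1,1) (0,2) (4,2)
{WHfCg, WHfAg, WTfCg, WTfAg} → row (1,1) (1,1) (9,9) (4,2)
{WHhCk, WHhAk, WThCk, WThAk} → row (4,8) (4,8) (0,2) (4,2)
{WHhCg, WHhAg, WThCg, WThAg} → row (4,8) (4,8) (9,9) (4,2)
{UHfCk, UHfCg, UHhCk, UHhCg} → row (9,1) (9,1) (9,1) (9,1)
{UHfAk, UHfAg, UHhAk, UHhAg} → row (8,5) (8,5) (8,5) (8,5)
{UTfCk, UTfCg, UTfAk, UTfAg, UThCk, UThCg, UThAk, UThAg} → row (6,0) (6,0) (6,0) (6,0)
That's 7 distinct rows out of 32 strategies.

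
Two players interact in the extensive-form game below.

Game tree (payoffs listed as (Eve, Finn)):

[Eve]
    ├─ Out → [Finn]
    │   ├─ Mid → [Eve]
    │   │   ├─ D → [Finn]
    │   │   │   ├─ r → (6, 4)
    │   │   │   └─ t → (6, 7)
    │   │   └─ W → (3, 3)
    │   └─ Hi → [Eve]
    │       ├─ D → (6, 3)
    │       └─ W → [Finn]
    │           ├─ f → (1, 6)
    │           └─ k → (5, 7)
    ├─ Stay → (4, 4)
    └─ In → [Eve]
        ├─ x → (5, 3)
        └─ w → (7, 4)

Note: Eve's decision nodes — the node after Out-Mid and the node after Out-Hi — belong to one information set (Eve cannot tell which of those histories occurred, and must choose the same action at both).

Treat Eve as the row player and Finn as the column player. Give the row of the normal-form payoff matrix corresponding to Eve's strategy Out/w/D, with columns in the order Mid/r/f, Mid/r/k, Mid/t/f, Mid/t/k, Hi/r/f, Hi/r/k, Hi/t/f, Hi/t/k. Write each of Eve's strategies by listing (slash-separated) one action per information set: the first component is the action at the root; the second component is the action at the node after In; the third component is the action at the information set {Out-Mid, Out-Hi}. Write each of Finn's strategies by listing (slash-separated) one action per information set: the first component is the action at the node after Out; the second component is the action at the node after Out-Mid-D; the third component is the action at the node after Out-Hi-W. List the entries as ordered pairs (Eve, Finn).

(6,4) (6,4) (6,7) (6,7) (6,3) (6,3) (6,3) (6,3)

vs Mid/r/f: Eve plays Out → Finn plays Mid at [Out] → Eve plays D at [Out-Mid] → Finn plays r at [Out-Mid-D] → (6, 4)
vs Mid/r/k: Eve plays Out → Finn plays Mid at [Out] → Eve plays D at [Out-Mid] → Finn plays r at [Out-Mid-D] → (6, 4)
vs Mid/t/f: Eve plays Out → Finn plays Mid at [Out] → Eve plays D at [Out-Mid] → Finn plays t at [Out-Mid-D] → (6, 7)
vs Mid/t/k: Eve plays Out → Finn plays Mid at [Out] → Eve plays D at [Out-Mid] → Finn plays t at [Out-Mid-D] → (6, 7)
vs Hi/r/f: Eve plays Out → Finn plays Hi at [Out] → Eve plays D at [Out-Hi] → (6, 3)
vs Hi/r/k: Eve plays Out → Finn plays Hi at [Out] → Eve plays D at [Out-Hi] → (6, 3)
vs Hi/t/f: Eve plays Out → Finn plays Hi at [Out] → Eve plays D at [Out-Hi] → (6, 3)
vs Hi/t/k: Eve plays Out → Finn plays Hi at [Out] → Eve plays D at [Out-Hi] → (6, 3)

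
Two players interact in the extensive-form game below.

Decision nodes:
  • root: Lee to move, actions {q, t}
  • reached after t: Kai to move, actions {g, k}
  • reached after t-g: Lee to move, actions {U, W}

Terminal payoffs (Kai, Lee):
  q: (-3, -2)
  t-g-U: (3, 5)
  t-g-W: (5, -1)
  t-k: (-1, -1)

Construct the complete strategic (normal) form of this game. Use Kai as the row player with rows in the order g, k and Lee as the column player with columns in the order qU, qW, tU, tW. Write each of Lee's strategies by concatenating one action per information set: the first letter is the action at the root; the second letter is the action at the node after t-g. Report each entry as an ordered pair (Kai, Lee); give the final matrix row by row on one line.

           qU       qW       tU       tW
   g  (-3,-2)  (-3,-2)    (3,5)   (5,-1)
   k  (-3,-2)  (-3,-2)  (-1,-1)  (-1,-1)

g: (-3,-2) (-3,-2) (3,5) (5,-1) | k: (-3,-2) (-3,-2) (-1,-1) (-1,-1)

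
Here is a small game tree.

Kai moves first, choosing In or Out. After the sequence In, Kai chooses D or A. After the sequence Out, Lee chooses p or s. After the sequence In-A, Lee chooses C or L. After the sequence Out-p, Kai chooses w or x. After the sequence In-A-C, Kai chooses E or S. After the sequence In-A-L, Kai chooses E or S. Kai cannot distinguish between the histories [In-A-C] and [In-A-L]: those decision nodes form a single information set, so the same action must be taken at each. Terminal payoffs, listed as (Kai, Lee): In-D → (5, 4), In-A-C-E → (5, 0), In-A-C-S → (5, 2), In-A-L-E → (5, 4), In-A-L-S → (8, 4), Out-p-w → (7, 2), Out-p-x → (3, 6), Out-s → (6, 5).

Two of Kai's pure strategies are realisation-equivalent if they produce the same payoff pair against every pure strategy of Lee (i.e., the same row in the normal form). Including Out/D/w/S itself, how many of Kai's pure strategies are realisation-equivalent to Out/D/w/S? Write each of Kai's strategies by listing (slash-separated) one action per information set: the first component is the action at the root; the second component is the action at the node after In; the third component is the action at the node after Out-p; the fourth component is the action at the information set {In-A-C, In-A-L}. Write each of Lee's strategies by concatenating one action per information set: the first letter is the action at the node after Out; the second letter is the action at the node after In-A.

Row for Out/D/w/S (columns pC, pL, sC, sL): (7,2) (7,2) (6,5) (6,5).
Under Out/D/w/S, Kai's choice at the node after In and at the information set {In-A-C, In-A-L} can never be reached regardless of what Lee does, so varying those choices leaves every outcome unchanged.
Holding the reachable choices fixed and varying the unreachable ones freely already gives 2 × 2 = 4 equivalent strategies.
No other strategy reproduces this row, so those 4 are the full class: Out/D/w/E, Out/D/w/S, Out/A/w/E, Out/A/w/S.

4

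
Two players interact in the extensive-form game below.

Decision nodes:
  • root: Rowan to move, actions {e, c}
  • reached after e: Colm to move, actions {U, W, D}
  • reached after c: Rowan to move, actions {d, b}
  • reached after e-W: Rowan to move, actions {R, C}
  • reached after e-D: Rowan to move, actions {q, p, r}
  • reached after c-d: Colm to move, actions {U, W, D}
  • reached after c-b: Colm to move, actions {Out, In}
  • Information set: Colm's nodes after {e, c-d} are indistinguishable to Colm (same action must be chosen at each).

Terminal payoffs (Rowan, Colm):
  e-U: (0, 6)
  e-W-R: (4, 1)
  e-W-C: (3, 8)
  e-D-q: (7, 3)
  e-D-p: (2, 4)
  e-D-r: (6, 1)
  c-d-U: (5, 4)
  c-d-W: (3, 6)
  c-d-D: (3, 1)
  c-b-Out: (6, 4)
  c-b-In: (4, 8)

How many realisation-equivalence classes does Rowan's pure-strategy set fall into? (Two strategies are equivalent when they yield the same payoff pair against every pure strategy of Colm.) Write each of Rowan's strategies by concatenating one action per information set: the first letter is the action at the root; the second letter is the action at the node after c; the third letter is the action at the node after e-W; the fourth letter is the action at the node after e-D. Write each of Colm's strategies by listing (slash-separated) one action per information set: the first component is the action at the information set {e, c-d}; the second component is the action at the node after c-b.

Rowan has 24 pure strategies: edRq, edRp, edRr, edCq, edCp, edCr, ebRq, ebRp, ebRr, ebCq, ebCp, ebCr, cdRq, cdRp, cdRr, cdCq, cdCp, cdCr, cbRq, cbRp, cbRr, cbCq, cbCp, cbCr. Columns: U/Out, U/In, W/Out, W/In, D/Out, D/In.
{edRq, ebRq} → row (0,6) (0,6) (4,1) (4,1) (7,3) (7,3)
{edRp, ebRp} → row (0,6) (0,6) (4,1) (4,1) (2,4) (2,4)
{edRr, ebRr} → row (0,6) (0,6) (4,1) (4,1) (6,1) (6,1)
{edCq, ebCq} → row (0,6) (0,6) (3,8) (3,8) (7,3) (7,3)
{edCp, ebCp} → row (0,6) (0,6) (3,8) (3,8) (2,4) (2,4)
{edCr, ebCr} → row (0,6) (0,6) (3,8) (3,8) (6,1) (6,1)
{cdRq, cdRp, cdRr, cdCq, cdCp, cdCr} → row (5,4) (5,4) (3,6) (3,6) (3,1) (3,1)
{cbRq, cbRp, cbRr, cbCq, cbCp, cbCr} → row (6,4) (4,8) (6,4) (4,8) (6,4) (4,8)
That's 8 distinct rows out of 24 strategies.

8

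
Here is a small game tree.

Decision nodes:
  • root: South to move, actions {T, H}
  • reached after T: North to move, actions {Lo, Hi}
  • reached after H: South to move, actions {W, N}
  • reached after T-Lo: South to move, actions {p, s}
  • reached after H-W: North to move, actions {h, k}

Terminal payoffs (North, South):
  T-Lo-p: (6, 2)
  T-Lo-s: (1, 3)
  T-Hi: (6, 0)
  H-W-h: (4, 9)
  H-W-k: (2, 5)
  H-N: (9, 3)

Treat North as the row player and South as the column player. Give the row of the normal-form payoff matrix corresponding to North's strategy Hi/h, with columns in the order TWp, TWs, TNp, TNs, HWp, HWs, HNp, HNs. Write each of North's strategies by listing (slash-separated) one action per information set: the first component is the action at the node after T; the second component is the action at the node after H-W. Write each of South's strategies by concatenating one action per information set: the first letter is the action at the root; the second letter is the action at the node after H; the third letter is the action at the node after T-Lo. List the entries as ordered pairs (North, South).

(6,0) (6,0) (6,0) (6,0) (4,9) (4,9) (9,3) (9,3)

vs TWp: South plays T → North plays Hi at [T] → (6, 0)
vs TWs: South plays T → North plays Hi at [T] → (6, 0)
vs TNp: South plays T → North plays Hi at [T] → (6, 0)
vs TNs: South plays T → North plays Hi at [T] → (6, 0)
vs HWp: South plays H → South plays W at [H] → North plays h at [H-W] → (4, 9)
vs HWs: South plays H → South plays W at [H] → North plays h at [H-W] → (4, 9)
vs HNp: South plays H → South plays N at [H] → (9, 3)
vs HNs: South plays H → South plays N at [H] → (9, 3)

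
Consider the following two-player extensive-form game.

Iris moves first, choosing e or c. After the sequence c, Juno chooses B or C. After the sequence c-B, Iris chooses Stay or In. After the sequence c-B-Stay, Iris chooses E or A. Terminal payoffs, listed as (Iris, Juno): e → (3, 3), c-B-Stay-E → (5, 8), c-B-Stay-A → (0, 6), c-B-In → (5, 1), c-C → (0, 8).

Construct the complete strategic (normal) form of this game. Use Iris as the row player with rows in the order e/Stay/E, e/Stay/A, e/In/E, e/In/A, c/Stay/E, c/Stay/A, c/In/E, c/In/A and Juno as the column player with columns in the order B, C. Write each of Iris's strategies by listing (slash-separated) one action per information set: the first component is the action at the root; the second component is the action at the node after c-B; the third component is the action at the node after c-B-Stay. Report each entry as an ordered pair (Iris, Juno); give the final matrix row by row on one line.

e/Stay/E: (3,3) (3,3) | e/Stay/A: (3,3) (3,3) | e/In/E: (3,3) (3,3) | e/In/A: (3,3) (3,3) | c/Stay/E: (5,8) (0,8) | c/Stay/A: (0,6) (0,8) | c/In/E: (5,1) (0,8) | c/In/A: (5,1) (0,8)

Row e/Stay/E: B→(3,3), C→(3,3)
Row e/Stay/A: B→(3,3), C→(3,3)
Row e/In/E: B→(3,3), C→(3,3)
Row e/In/A: B→(3,3), C→(3,3)
Row c/Stay/E: B→(5,8), C→(0,8)
Row c/Stay/A: B→(0,6), C→(0,8)
Row c/In/E: B→(5,1), C→(0,8)
Row c/In/A: B→(5,1), C→(0,8)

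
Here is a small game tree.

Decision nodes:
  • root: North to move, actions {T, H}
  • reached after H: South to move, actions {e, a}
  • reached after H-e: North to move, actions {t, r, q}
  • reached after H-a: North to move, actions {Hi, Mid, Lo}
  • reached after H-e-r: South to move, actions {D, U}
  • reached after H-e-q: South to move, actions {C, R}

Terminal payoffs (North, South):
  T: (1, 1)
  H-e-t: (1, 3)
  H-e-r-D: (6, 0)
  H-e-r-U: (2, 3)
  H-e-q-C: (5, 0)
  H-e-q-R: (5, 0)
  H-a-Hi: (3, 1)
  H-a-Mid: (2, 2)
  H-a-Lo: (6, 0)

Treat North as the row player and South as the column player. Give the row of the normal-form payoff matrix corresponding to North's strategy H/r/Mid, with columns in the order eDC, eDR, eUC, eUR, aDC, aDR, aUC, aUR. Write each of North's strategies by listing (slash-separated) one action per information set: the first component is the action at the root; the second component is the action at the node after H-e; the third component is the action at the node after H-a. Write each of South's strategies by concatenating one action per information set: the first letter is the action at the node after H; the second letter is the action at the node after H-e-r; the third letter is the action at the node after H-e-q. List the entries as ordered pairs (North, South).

(6,0) (6,0) (2,3) (2,3) (2,2) (2,2) (2,2) (2,2)

vs eDC: North plays H → South plays e at [H] → North plays r at [H-e] → South plays D at [H-e-r] → (6, 0)
vs eDR: North plays H → South plays e at [H] → North plays r at [H-e] → South plays D at [H-e-r] → (6, 0)
vs eUC: North plays H → South plays e at [H] → North plays r at [H-e] → South plays U at [H-e-r] → (2, 3)
vs eUR: North plays H → South plays e at [H] → North plays r at [H-e] → South plays U at [H-e-r] → (2, 3)
vs aDC: North plays H → South plays a at [H] → North plays Mid at [H-a] → (2, 2)
vs aDR: North plays H → South plays a at [H] → North plays Mid at [H-a] → (2, 2)
vs aUC: North plays H → South plays a at [H] → North plays Mid at [H-a] → (2, 2)
vs aUR: North plays H → South plays a at [H] → North plays Mid at [H-a] → (2, 2)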